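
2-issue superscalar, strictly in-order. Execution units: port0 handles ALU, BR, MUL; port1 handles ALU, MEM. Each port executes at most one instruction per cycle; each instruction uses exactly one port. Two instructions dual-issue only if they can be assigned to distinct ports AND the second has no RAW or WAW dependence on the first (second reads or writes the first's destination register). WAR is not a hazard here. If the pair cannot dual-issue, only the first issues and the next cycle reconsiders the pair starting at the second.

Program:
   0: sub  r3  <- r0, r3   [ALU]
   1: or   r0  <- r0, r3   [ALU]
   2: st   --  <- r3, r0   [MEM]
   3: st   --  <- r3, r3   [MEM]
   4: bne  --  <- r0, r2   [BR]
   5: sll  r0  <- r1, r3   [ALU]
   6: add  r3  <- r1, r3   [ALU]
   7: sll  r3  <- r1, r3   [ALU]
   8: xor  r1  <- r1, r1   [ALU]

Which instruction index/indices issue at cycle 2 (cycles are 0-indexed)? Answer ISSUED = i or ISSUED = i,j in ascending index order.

ISSUED = 2

[0] i0  sub  -- RAW r3
[1] i1  or  -- RAW r0
[2] i2  st  -- no-port MEM/MEM
[3] i3,i4  st/bne  -- pair
[4] i5,i6  sll/add  -- pair
[5] i7,i8  sll/xor  -- pair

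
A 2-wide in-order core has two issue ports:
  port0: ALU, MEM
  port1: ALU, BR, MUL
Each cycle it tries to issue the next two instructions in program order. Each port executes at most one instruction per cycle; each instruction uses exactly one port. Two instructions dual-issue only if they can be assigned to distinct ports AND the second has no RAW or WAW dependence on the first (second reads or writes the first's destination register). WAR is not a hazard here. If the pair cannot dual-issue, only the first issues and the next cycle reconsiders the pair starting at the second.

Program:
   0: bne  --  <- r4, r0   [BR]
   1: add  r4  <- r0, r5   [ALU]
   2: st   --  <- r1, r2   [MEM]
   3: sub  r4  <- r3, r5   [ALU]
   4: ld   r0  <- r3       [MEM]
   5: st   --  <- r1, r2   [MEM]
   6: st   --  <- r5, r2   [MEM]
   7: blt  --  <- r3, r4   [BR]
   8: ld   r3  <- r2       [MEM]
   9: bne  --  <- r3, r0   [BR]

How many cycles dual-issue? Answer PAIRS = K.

PAIRS = 3

c0: i0&i1 bne.BR+add.ALU  2-wide
c1: i2&i3 st.MEM+sub.ALU  2-wide
c2: i4 ld.MEM  no-port MEM/MEM
c3: i5 st.MEM  no-port MEM/MEM
c4: i6&i7 st.MEM+blt.BR  2-wide
c5: i8 ld.MEM  RAW r3
c6: i9 bne.BR  tail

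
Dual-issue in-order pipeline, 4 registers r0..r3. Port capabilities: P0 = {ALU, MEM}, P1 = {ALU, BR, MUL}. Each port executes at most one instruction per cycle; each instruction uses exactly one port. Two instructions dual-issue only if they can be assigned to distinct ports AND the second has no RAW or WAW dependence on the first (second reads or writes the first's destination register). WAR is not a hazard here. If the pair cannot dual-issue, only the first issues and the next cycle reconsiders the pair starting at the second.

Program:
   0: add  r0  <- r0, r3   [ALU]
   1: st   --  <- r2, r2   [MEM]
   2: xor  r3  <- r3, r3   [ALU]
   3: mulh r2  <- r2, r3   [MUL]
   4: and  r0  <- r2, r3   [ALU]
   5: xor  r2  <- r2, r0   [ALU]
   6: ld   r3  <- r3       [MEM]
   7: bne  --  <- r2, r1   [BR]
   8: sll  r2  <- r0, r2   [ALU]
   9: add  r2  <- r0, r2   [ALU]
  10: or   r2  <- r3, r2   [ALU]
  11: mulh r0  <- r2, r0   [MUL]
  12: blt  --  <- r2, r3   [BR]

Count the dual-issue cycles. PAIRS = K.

c0: i0&i1 add.ALU+st.MEM  dual
c1: i2 xor.ALU  RAW r3
c2: i3 mulh.MUL  RAW r2
c3: i4 and.ALU  RAW r0
c4: i5&i6 xor.ALU+ld.MEM  dual
c5: i7&i8 bne.BR+sll.ALU  dual
c6: i9 add.ALU  RAW+WAW r2
c7: i10 or.ALU  RAW r2
c8: i11 mulh.MUL  no-port MUL/BR
c9: i12 blt.BR  tail

PAIRS = 3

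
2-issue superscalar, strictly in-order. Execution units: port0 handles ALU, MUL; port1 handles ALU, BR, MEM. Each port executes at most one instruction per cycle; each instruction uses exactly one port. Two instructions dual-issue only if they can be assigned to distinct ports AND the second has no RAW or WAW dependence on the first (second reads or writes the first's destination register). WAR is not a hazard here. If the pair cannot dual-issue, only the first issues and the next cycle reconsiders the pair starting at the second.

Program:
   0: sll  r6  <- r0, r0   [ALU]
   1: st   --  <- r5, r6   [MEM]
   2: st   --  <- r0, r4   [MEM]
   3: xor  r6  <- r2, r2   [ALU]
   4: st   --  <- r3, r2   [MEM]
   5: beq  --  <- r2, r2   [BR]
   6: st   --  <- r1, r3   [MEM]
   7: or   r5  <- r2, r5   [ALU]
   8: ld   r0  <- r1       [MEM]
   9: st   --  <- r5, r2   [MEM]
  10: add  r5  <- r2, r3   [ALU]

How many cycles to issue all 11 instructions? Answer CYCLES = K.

CYCLES = 8

#0 head=0: sll.ALU i0 RAW r6
#1 head=1: st.MEM i1 no-port MEM/MEM
#2 head=2: st.MEM;xor.ALU i2,i3 2-wide
#3 head=4: st.MEM i4 no-port MEM/BR
#4 head=5: beq.BR i5 no-port BR/MEM
#5 head=6: st.MEM;or.ALU i6,i7 2-wide
#6 head=8: ld.MEM i8 no-port MEM/MEM
#7 head=9: st.MEM;add.ALU i9,i10 2-wide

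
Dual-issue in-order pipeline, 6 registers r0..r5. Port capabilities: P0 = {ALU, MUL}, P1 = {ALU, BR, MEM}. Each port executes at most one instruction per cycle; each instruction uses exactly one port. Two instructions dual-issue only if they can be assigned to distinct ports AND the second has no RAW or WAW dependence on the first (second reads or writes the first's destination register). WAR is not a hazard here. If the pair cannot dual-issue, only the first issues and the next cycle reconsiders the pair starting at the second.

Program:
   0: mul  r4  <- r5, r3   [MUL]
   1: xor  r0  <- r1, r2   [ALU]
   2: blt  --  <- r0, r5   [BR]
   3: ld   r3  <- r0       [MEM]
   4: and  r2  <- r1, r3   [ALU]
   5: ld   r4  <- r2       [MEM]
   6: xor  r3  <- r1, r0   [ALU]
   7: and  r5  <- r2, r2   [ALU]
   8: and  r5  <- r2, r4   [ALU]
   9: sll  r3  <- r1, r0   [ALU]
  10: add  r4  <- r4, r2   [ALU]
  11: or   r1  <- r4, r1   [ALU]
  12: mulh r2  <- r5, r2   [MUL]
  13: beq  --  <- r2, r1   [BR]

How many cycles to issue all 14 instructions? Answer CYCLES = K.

c0: i0/i1 mul.MUL xor.ALU  dual
c1: i2 blt.BR  no-port BR/MEM
c2: i3 ld.MEM  RAW r3
c3: i4 and.ALU  RAW r2
c4: i5/i6 ld.MEM xor.ALU  dual
c5: i7 and.ALU  WAW r5
c6: i8/i9 and.ALU sll.ALU  dual
c7: i10 add.ALU  RAW r4
c8: i11/i12 or.ALU mulh.MUL  dual
c9: i13 beq.BR  tail

CYCLES = 10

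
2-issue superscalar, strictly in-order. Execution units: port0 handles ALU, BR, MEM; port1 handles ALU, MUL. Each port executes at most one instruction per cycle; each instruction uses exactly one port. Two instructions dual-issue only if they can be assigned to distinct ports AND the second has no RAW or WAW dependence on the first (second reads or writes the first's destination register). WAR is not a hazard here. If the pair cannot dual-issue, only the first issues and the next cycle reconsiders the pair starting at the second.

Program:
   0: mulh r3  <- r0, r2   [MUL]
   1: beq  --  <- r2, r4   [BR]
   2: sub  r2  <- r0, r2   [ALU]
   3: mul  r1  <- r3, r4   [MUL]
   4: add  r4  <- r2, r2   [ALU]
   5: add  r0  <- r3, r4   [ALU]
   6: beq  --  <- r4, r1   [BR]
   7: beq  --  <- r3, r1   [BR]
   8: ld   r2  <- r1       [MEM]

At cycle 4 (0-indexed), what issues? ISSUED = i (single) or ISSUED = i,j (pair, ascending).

ISSUED = 7

c0: i0,i1 mulh beq  dual
c1: i2,i3 sub mul  dual
c2: i4 add  RAW r4
c3: i5,i6 add beq  dual
c4: i7 beq  no-port BR/MEM
c5: i8 ld  tail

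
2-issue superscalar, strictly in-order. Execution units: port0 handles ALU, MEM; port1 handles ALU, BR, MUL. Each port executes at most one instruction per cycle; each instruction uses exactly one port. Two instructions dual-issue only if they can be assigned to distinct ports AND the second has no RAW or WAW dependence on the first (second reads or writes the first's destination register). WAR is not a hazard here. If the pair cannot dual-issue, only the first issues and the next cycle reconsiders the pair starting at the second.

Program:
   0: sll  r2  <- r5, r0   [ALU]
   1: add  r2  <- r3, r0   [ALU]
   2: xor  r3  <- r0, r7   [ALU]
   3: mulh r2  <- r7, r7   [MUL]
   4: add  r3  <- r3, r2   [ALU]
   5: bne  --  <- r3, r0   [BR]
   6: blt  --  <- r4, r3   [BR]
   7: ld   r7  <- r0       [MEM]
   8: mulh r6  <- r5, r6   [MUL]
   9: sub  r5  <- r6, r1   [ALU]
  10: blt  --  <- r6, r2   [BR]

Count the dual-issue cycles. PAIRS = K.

t=0 i0:sll.ALU ; WAW r2
t=1 i1&i2:add.ALU+xor.ALU ; 2-wide
t=2 i3:mulh.MUL ; RAW r2
t=3 i4:add.ALU ; RAW r3
t=4 i5:bne.BR ; no-port BR/BR
t=5 i6&i7:blt.BR+ld.MEM ; 2-wide
t=6 i8:mulh.MUL ; RAW r6
t=7 i9&i10:sub.ALU+blt.BR ; 2-wide

PAIRS = 3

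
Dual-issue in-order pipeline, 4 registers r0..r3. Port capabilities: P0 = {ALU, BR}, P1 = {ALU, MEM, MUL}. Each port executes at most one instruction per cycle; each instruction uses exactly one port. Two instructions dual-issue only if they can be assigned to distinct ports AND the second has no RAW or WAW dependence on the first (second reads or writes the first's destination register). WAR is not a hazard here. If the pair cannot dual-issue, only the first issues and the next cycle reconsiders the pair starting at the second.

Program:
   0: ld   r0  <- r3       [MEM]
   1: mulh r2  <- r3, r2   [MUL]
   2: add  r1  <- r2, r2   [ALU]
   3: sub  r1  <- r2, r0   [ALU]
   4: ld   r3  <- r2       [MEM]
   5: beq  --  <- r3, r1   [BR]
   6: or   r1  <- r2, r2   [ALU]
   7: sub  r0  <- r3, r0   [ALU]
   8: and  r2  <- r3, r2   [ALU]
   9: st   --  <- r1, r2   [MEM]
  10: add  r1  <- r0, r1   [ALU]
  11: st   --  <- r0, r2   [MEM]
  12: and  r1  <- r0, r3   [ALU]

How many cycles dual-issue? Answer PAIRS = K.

PAIRS = 5

t=0 i0:ld ; no-port MEM/MUL
t=1 i1:mulh ; RAW r2
t=2 i2:add ; WAW r1
t=3 i3/i4:sub/ld ; dual
t=4 i5/i6:beq/or ; dual
t=5 i7/i8:sub/and ; dual
t=6 i9/i10:st/add ; dual
t=7 i11/i12:st/and ; dual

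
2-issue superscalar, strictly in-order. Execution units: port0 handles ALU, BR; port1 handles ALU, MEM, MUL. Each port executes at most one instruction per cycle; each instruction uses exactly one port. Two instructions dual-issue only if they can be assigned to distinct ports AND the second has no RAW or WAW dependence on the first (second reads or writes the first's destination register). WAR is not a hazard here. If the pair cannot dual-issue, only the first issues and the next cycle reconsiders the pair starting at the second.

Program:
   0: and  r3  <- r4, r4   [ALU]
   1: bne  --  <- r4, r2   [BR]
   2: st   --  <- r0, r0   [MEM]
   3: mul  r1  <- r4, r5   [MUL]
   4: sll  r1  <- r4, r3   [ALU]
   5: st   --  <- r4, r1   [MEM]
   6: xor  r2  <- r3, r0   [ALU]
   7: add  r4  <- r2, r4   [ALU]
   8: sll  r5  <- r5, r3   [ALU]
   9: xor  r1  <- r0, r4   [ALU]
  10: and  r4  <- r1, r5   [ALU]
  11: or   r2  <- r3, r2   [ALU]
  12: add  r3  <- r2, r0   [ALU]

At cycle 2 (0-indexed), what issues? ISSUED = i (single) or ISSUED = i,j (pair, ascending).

ISSUED = 3

  cy0 -> i0&i1 (and/bne) dual
  cy1 -> i2 (st) no-port MEM/MUL
  cy2 -> i3 (mul) WAW r1
  cy3 -> i4 (sll) RAW r1
  cy4 -> i5&i6 (st/xor) dual
  cy5 -> i7&i8 (add/sll) dual
  cy6 -> i9 (xor) RAW r1
  cy7 -> i10&i11 (and/or) dual
  cy8 -> i12 (add) tail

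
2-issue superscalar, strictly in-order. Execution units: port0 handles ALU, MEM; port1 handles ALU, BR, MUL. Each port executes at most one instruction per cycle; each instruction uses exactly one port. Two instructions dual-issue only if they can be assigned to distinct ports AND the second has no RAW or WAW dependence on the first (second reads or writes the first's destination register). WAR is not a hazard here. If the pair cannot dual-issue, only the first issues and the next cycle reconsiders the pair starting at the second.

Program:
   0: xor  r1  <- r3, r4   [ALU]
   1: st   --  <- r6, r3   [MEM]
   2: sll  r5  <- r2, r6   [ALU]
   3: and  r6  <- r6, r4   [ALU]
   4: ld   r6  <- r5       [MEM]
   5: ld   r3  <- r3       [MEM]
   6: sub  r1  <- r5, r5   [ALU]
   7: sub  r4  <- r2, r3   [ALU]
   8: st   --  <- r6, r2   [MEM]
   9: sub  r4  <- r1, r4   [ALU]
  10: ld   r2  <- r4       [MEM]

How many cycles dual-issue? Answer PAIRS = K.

[0] i0,i1  xor.ALU st.MEM  -- 2-wide
[1] i2,i3  sll.ALU and.ALU  -- 2-wide
[2] i4  ld.MEM  -- no-port MEM/MEM
[3] i5,i6  ld.MEM sub.ALU  -- 2-wide
[4] i7,i8  sub.ALU st.MEM  -- 2-wide
[5] i9  sub.ALU  -- RAW r4
[6] i10  ld.MEM  -- tail

PAIRS = 4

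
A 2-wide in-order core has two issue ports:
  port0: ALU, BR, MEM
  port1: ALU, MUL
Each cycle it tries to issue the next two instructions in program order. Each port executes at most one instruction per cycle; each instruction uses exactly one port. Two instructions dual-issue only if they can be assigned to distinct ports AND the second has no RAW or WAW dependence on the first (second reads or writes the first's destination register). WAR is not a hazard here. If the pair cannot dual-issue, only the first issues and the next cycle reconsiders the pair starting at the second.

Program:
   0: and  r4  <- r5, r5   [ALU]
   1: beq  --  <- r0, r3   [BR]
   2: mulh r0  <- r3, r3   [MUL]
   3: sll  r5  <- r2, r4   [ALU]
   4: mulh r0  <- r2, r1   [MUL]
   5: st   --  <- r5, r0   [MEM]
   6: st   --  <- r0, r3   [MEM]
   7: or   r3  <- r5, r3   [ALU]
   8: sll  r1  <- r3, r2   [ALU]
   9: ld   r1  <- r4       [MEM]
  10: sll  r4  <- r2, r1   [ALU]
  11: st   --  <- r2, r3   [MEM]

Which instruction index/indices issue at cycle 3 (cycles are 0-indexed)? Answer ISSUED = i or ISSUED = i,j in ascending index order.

[0] i0/i1  and.ALU/beq.BR  -- dual
[1] i2/i3  mulh.MUL/sll.ALU  -- dual
[2] i4  mulh.MUL  -- RAW r0
[3] i5  st.MEM  -- no-port MEM/MEM
[4] i6/i7  st.MEM/or.ALU  -- dual
[5] i8  sll.ALU  -- WAW r1
[6] i9  ld.MEM  -- RAW r1
[7] i10/i11  sll.ALU/st.MEM  -- dual

ISSUED = 5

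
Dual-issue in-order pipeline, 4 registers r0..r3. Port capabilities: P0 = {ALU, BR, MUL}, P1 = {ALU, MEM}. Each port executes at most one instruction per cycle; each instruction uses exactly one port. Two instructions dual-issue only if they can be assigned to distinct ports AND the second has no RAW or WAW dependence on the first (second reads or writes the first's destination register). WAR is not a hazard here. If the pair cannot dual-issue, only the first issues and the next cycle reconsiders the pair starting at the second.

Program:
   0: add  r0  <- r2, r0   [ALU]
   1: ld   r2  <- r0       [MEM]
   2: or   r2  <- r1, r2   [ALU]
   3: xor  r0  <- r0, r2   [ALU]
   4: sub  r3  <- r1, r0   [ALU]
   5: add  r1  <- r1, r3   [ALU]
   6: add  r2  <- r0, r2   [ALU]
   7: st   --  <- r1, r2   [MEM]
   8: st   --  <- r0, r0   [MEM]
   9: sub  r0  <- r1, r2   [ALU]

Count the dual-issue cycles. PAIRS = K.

c0: i0 add.ALU  RAW r0
c1: i1 ld.MEM  RAW+WAW r2
c2: i2 or.ALU  RAW r2
c3: i3 xor.ALU  RAW r0
c4: i4 sub.ALU  RAW r3
c5: i5+i6 add.ALU+add.ALU  pair
c6: i7 st.MEM  no-port MEM/MEM
c7: i8+i9 st.MEM+sub.ALU  pair

PAIRS = 2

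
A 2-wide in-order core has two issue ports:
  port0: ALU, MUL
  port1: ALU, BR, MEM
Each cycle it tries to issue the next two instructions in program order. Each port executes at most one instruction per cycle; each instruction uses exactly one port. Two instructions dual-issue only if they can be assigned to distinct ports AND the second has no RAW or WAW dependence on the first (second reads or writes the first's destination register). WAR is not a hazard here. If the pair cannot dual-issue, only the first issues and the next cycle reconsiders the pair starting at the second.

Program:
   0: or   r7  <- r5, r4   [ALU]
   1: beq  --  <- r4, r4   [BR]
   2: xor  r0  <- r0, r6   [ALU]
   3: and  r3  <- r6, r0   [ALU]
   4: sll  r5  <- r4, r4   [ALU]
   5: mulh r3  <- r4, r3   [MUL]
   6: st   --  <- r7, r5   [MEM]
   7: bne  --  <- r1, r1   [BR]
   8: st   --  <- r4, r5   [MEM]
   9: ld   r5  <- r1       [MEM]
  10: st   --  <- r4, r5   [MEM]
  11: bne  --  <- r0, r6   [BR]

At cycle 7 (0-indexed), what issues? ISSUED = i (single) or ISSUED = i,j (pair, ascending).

ISSUED = 10

[0] i0+i1  or.ALU;beq.BR  -- 2-wide
[1] i2  xor.ALU  -- RAW r0
[2] i3+i4  and.ALU;sll.ALU  -- 2-wide
[3] i5+i6  mulh.MUL;st.MEM  -- 2-wide
[4] i7  bne.BR  -- no-port BR/MEM
[5] i8  st.MEM  -- no-port MEM/MEM
[6] i9  ld.MEM  -- no-port MEM/MEM
[7] i10  st.MEM  -- no-port MEM/BR
[8] i11  bne.BR  -- tail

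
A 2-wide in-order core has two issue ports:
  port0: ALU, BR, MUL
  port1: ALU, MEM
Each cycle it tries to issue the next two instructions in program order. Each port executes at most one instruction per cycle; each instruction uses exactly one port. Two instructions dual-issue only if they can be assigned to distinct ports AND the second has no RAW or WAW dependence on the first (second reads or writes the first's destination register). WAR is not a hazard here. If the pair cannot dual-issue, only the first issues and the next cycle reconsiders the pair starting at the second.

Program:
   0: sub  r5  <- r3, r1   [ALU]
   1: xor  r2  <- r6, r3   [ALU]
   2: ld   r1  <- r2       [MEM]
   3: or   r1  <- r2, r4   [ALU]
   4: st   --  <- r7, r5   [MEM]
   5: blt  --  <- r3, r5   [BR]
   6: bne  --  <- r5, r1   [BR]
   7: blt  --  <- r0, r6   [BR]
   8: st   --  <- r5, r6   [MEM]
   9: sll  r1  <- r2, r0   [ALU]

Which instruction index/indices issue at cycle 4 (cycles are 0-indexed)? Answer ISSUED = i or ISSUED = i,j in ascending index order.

ISSUED = 6

#0 head=0: sub/xor i0&i1 dual
#1 head=2: ld i2 WAW r1
#2 head=3: or/st i3&i4 dual
#3 head=5: blt i5 no-port BR/BR
#4 head=6: bne i6 no-port BR/BR
#5 head=7: blt/st i7&i8 dual
#6 head=9: sll i9 tail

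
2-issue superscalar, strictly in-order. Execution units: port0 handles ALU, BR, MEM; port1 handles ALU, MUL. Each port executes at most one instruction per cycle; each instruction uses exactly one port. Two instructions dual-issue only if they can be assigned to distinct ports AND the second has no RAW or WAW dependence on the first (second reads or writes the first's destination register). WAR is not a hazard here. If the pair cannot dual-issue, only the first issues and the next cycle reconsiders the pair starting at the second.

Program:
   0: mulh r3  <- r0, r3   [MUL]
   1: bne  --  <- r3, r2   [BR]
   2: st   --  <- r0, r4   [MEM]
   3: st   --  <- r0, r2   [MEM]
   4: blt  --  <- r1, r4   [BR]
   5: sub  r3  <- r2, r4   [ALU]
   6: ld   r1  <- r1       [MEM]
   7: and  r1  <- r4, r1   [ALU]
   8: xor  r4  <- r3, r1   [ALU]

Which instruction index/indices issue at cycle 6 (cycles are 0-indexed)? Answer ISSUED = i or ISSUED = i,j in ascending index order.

  cy0 -> i0 (mulh.MUL) RAW r3
  cy1 -> i1 (bne.BR) no-port BR/MEM
  cy2 -> i2 (st.MEM) no-port MEM/MEM
  cy3 -> i3 (st.MEM) no-port MEM/BR
  cy4 -> i4&i5 (blt.BR/sub.ALU) pair
  cy5 -> i6 (ld.MEM) RAW+WAW r1
  cy6 -> i7 (and.ALU) RAW r1
  cy7 -> i8 (xor.ALU) tail

ISSUED = 7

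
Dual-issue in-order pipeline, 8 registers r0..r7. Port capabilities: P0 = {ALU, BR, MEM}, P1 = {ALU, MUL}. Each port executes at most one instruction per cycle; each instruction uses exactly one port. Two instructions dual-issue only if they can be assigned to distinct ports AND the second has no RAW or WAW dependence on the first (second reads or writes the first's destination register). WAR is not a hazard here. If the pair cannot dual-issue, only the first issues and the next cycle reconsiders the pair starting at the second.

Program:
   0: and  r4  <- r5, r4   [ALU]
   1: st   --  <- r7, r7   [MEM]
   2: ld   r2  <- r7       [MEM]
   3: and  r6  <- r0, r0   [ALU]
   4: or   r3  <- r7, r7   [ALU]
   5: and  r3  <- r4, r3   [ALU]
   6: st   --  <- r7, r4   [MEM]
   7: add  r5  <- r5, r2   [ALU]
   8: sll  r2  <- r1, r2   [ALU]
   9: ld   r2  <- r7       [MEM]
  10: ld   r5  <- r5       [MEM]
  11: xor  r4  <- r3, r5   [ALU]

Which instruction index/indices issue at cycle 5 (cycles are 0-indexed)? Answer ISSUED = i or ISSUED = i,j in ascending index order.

ISSUED = 9

#0 head=0: and.ALU;st.MEM i0/i1 dual
#1 head=2: ld.MEM;and.ALU i2/i3 dual
#2 head=4: or.ALU i4 RAW+WAW r3
#3 head=5: and.ALU;st.MEM i5/i6 dual
#4 head=7: add.ALU;sll.ALU i7/i8 dual
#5 head=9: ld.MEM i9 no-port MEM/MEM
#6 head=10: ld.MEM i10 RAW r5
#7 head=11: xor.ALU i11 tail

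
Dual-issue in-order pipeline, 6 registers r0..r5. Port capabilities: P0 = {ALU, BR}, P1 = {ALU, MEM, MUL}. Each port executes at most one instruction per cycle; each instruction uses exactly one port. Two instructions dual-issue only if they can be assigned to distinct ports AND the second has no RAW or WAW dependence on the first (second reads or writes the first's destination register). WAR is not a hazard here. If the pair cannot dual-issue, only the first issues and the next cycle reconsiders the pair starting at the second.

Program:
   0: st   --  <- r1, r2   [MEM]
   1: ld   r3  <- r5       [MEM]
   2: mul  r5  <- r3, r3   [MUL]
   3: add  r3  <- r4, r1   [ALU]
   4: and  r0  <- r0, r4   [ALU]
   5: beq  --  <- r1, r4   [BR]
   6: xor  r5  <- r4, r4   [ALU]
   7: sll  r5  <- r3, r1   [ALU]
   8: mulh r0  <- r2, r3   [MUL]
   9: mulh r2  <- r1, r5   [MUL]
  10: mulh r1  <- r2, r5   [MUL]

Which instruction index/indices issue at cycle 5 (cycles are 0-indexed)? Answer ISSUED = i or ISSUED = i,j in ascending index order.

t=0 i0:st.MEM ; no-port MEM/MEM
t=1 i1:ld.MEM ; no-port MEM/MUL
t=2 i2&i3:mul.MUL/add.ALU ; pair
t=3 i4&i5:and.ALU/beq.BR ; pair
t=4 i6:xor.ALU ; WAW r5
t=5 i7&i8:sll.ALU/mulh.MUL ; pair
t=6 i9:mulh.MUL ; no-port MUL/MUL
t=7 i10:mulh.MUL ; tail

ISSUED = 7,8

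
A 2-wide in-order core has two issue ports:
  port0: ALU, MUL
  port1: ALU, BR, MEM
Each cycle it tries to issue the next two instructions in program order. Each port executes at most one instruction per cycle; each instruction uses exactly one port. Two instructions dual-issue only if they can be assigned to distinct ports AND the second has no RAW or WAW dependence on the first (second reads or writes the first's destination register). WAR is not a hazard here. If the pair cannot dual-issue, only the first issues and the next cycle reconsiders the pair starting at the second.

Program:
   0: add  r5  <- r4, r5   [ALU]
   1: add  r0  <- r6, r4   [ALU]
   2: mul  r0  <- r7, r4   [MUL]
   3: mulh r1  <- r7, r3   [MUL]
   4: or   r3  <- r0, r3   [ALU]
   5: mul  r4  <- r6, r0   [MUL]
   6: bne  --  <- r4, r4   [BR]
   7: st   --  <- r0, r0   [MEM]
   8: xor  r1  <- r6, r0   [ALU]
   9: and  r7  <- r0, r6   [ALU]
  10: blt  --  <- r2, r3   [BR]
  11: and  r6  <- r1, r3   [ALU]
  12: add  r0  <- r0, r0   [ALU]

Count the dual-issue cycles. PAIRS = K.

0. add/add @i0&i1  | pair
1. mul @i2  | no-port MUL/MUL
2. mulh/or @i3&i4  | pair
3. mul @i5  | RAW r4
4. bne @i6  | no-port BR/MEM
5. st/xor @i7&i8  | pair
6. and/blt @i9&i10  | pair
7. and/add @i11&i12  | pair

PAIRS = 5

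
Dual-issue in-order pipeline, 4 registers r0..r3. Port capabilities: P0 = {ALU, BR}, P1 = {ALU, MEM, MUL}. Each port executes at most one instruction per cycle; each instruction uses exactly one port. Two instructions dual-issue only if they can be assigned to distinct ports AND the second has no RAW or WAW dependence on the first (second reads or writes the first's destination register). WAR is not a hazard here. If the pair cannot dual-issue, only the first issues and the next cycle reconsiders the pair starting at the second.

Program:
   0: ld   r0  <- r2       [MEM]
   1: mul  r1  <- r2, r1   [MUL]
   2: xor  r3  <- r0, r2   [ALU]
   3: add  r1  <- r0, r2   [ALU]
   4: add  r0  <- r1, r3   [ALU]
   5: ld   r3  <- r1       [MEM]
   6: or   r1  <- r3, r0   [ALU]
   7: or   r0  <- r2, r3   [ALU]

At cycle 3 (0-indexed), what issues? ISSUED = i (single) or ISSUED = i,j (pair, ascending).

ISSUED = 4,5

0. ld @i0  | no-port MEM/MUL
1. mul+xor @i1&i2  | dual
2. add @i3  | RAW r1
3. add+ld @i4&i5  | dual
4. or+or @i6&i7  | dual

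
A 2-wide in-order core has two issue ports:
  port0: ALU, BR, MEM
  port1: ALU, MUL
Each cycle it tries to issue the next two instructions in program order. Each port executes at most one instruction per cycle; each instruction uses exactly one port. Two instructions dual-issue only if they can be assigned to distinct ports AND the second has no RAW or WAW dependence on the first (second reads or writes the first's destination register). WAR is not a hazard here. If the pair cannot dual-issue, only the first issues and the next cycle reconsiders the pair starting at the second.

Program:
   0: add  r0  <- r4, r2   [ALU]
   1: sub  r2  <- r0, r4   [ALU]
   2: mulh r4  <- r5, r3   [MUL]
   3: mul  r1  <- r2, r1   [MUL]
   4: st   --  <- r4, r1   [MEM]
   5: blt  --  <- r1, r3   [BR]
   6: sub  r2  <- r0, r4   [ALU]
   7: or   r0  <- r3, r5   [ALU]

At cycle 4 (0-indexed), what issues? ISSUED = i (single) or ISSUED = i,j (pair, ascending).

0. add.ALU @i0  | RAW r0
1. sub.ALU;mulh.MUL @i1/i2  | dual
2. mul.MUL @i3  | RAW r1
3. st.MEM @i4  | no-port MEM/BR
4. blt.BR;sub.ALU @i5/i6  | dual
5. or.ALU @i7  | tail

ISSUED = 5,6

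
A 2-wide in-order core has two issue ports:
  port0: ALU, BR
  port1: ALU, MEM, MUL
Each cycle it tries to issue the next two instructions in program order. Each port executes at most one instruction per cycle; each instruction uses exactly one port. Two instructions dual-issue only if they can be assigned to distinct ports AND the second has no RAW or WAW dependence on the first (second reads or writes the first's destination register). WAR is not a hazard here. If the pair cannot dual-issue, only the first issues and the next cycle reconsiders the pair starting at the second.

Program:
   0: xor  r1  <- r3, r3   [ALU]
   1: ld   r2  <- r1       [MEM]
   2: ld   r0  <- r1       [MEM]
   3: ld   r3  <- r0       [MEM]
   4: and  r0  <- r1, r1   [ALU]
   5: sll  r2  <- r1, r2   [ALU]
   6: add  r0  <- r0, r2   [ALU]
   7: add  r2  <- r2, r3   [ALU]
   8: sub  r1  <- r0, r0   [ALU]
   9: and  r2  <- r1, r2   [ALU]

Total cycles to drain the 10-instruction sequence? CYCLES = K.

CYCLES = 8

c0: i0 xor.ALU  RAW r1
c1: i1 ld.MEM  no-port MEM/MEM
c2: i2 ld.MEM  no-port MEM/MEM
c3: i3/i4 ld.MEM;and.ALU  2-wide
c4: i5 sll.ALU  RAW r2
c5: i6/i7 add.ALU;add.ALU  2-wide
c6: i8 sub.ALU  RAW r1
c7: i9 and.ALU  tail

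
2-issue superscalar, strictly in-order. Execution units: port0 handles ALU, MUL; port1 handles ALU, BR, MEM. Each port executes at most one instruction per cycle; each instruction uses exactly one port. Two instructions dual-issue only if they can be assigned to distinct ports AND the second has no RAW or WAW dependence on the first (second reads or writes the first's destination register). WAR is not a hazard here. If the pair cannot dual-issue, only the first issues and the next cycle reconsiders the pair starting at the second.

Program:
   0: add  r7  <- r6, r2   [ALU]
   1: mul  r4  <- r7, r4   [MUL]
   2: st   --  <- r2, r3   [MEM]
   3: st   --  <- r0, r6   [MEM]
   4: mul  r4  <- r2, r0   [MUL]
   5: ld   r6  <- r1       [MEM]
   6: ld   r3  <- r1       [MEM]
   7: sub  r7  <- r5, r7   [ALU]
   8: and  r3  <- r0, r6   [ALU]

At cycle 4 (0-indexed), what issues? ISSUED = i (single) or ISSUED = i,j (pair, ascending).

#0 head=0: add i0 RAW r7
#1 head=1: mul/st i1&i2 2-wide
#2 head=3: st/mul i3&i4 2-wide
#3 head=5: ld i5 no-port MEM/MEM
#4 head=6: ld/sub i6&i7 2-wide
#5 head=8: and i8 tail

ISSUED = 6,7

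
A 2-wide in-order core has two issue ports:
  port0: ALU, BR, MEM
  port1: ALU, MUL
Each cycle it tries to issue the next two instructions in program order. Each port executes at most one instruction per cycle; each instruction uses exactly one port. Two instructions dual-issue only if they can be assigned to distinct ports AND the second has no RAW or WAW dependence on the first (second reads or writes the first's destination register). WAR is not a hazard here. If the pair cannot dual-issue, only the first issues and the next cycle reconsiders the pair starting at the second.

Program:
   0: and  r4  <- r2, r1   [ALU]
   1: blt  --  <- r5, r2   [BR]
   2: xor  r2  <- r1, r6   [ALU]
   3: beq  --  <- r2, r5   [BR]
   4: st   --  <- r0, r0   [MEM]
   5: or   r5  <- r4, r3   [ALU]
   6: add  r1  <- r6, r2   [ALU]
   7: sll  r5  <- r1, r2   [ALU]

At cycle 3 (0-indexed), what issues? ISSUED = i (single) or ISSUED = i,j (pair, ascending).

#0 head=0: and/blt i0&i1 2-wide
#1 head=2: xor i2 RAW r2
#2 head=3: beq i3 no-port BR/MEM
#3 head=4: st/or i4&i5 2-wide
#4 head=6: add i6 RAW r1
#5 head=7: sll i7 tail

ISSUED = 4,5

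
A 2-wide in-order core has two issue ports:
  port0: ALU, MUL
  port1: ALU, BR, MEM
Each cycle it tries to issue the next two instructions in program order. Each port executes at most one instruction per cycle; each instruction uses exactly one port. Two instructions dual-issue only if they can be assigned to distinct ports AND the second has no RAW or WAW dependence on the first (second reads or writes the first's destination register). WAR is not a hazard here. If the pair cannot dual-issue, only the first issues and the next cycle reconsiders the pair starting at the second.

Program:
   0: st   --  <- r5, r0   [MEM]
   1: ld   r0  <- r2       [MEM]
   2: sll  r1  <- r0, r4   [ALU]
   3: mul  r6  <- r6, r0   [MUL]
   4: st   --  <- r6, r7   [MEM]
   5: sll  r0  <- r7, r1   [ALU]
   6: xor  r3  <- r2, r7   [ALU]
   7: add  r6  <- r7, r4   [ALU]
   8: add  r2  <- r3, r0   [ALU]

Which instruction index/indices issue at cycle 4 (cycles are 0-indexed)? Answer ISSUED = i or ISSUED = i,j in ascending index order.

ISSUED = 6,7

0. st.MEM @i0  | no-port MEM/MEM
1. ld.MEM @i1  | RAW r0
2. sll.ALU mul.MUL @i2+i3  | pair
3. st.MEM sll.ALU @i4+i5  | pair
4. xor.ALU add.ALU @i6+i7  | pair
5. add.ALU @i8  | tail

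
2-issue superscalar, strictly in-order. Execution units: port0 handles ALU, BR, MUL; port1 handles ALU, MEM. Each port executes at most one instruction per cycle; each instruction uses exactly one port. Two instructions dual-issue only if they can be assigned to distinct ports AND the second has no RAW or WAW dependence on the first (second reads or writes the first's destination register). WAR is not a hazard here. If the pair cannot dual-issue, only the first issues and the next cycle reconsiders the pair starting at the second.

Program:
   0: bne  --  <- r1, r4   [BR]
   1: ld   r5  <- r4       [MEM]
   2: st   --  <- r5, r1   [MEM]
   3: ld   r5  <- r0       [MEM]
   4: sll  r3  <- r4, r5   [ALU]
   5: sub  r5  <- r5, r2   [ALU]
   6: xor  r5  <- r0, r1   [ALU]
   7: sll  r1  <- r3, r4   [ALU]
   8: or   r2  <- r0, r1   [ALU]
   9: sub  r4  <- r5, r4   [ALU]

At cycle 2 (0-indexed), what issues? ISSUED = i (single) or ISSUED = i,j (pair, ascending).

ISSUED = 3

0. bne.BR+ld.MEM @i0,i1  | pair
1. st.MEM @i2  | no-port MEM/MEM
2. ld.MEM @i3  | RAW r5
3. sll.ALU+sub.ALU @i4,i5  | pair
4. xor.ALU+sll.ALU @i6,i7  | pair
5. or.ALU+sub.ALU @i8,i9  | pair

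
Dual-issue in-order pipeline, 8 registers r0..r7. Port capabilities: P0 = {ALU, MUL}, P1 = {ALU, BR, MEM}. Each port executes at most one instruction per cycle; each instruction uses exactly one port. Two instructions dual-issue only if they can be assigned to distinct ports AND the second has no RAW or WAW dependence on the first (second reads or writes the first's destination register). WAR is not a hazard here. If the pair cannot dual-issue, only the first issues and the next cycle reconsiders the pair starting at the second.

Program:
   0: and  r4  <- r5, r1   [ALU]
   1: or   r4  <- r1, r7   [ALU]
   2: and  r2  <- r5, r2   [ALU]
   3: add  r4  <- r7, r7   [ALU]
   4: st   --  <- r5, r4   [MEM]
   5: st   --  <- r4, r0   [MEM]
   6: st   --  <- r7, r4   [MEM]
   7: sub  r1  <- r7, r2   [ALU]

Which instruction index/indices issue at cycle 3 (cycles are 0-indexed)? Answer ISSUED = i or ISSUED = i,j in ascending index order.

c0: i0 and  WAW r4
c1: i1/i2 or/and  dual
c2: i3 add  RAW r4
c3: i4 st  no-port MEM/MEM
c4: i5 st  no-port MEM/MEM
c5: i6/i7 st/sub  dual

ISSUED = 4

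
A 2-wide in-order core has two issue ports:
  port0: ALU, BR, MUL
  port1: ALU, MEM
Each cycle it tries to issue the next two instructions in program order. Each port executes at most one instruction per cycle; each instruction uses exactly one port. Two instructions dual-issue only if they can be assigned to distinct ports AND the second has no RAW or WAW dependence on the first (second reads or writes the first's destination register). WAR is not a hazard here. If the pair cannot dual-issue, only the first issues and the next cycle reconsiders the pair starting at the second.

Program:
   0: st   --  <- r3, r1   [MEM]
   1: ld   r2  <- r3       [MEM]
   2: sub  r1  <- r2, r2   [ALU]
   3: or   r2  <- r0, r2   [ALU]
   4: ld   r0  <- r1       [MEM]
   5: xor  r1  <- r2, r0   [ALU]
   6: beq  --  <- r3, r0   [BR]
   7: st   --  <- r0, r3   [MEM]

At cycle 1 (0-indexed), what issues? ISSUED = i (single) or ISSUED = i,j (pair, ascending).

t=0 i0:st ; no-port MEM/MEM
t=1 i1:ld ; RAW r2
t=2 i2,i3:sub;or ; pair
t=3 i4:ld ; RAW r0
t=4 i5,i6:xor;beq ; pair
t=5 i7:st ; tail

ISSUED = 1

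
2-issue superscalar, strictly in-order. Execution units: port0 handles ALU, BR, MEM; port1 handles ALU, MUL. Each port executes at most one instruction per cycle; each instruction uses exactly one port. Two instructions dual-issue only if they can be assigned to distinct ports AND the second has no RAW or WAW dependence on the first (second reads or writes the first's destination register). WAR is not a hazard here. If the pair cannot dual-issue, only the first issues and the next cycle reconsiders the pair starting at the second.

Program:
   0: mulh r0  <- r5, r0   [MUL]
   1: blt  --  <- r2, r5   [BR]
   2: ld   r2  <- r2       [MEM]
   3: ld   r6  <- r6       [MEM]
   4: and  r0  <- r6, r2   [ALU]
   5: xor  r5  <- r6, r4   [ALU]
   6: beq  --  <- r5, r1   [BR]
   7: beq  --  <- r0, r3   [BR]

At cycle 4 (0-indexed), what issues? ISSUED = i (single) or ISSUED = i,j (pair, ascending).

ISSUED = 6

#0 head=0: mulh;blt i0,i1 2-wide
#1 head=2: ld i2 no-port MEM/MEM
#2 head=3: ld i3 RAW r6
#3 head=4: and;xor i4,i5 2-wide
#4 head=6: beq i6 no-port BR/BR
#5 head=7: beq i7 tail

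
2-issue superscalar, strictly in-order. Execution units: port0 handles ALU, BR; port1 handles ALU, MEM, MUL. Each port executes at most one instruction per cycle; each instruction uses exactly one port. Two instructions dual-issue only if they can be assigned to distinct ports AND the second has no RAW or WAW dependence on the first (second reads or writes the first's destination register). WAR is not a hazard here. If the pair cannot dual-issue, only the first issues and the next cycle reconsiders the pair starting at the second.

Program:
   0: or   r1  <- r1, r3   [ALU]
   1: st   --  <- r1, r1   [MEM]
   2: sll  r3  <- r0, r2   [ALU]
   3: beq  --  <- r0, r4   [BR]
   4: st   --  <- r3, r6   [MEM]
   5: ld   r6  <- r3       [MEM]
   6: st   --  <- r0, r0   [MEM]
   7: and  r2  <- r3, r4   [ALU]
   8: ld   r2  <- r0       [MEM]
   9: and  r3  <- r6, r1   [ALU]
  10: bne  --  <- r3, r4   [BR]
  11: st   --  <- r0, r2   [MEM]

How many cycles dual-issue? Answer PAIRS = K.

PAIRS = 5

[0] i0  or.ALU  -- RAW r1
[1] i1&i2  st.MEM sll.ALU  -- dual
[2] i3&i4  beq.BR st.MEM  -- dual
[3] i5  ld.MEM  -- no-port MEM/MEM
[4] i6&i7  st.MEM and.ALU  -- dual
[5] i8&i9  ld.MEM and.ALU  -- dual
[6] i10&i11  bne.BR st.MEM  -- dual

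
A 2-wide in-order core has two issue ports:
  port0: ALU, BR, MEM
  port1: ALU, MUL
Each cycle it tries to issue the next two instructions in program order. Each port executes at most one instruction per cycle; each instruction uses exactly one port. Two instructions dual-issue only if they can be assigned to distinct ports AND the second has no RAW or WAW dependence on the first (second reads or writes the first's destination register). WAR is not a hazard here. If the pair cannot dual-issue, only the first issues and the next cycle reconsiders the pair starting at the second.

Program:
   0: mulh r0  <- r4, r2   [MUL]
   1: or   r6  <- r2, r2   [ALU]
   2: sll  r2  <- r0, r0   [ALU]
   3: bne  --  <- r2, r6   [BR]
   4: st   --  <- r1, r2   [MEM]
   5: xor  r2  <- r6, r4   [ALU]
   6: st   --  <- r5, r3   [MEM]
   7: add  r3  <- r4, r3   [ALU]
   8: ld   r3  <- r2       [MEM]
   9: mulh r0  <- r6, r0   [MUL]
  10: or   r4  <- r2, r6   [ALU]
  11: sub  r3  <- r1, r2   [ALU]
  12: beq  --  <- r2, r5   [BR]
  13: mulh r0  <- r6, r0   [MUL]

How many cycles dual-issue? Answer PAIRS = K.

[0] i0,i1  mulh.MUL+or.ALU  -- pair
[1] i2  sll.ALU  -- RAW r2
[2] i3  bne.BR  -- no-port BR/MEM
[3] i4,i5  st.MEM+xor.ALU  -- pair
[4] i6,i7  st.MEM+add.ALU  -- pair
[5] i8,i9  ld.MEM+mulh.MUL  -- pair
[6] i10,i11  or.ALU+sub.ALU  -- pair
[7] i12,i13  beq.BR+mulh.MUL  -- pair

PAIRS = 6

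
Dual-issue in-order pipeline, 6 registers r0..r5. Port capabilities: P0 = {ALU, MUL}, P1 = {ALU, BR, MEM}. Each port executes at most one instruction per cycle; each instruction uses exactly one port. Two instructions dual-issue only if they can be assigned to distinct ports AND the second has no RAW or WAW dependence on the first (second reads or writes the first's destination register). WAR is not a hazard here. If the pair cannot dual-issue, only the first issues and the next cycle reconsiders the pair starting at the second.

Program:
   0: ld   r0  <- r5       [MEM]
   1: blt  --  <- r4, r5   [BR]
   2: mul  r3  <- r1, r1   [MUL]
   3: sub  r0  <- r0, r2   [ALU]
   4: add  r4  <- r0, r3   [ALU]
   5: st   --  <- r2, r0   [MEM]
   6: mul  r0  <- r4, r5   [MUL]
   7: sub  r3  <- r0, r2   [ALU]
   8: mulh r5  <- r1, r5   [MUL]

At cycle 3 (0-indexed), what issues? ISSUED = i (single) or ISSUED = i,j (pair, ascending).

ISSUED = 4,5

c0: i0 ld  no-port MEM/BR
c1: i1/i2 blt mul  2-wide
c2: i3 sub  RAW r0
c3: i4/i5 add st  2-wide
c4: i6 mul  RAW r0
c5: i7/i8 sub mulh  2-wide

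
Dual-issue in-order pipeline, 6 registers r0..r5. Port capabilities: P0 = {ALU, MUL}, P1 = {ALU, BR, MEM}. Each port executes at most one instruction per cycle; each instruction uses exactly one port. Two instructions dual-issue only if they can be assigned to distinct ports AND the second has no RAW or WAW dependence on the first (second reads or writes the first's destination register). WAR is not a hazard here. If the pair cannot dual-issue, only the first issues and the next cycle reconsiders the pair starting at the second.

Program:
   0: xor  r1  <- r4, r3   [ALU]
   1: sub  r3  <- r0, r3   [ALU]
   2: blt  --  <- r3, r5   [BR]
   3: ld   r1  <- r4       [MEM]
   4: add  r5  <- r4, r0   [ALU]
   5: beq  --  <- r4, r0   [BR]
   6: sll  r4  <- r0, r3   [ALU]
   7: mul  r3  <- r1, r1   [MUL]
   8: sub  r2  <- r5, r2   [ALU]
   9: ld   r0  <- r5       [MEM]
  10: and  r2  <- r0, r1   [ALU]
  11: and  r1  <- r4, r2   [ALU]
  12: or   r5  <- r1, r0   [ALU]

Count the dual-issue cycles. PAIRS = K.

0. xor sub @i0&i1  | pair
1. blt @i2  | no-port BR/MEM
2. ld add @i3&i4  | pair
3. beq sll @i5&i6  | pair
4. mul sub @i7&i8  | pair
5. ld @i9  | RAW r0
6. and @i10  | RAW r2
7. and @i11  | RAW r1
8. or @i12  | tail

PAIRS = 4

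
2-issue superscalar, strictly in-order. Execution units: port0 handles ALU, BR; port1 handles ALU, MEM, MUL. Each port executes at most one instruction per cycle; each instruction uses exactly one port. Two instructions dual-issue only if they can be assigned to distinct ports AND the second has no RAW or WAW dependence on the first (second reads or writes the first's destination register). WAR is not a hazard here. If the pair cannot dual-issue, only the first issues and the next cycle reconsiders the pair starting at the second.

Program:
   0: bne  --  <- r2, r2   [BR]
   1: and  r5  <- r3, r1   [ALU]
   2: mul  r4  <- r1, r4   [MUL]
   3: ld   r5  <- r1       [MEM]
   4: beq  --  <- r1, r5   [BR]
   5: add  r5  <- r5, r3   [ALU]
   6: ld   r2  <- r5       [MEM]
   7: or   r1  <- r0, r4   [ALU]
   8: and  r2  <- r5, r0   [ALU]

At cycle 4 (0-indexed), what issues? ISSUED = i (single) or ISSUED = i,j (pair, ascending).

#0 head=0: bne;and i0&i1 pair
#1 head=2: mul i2 no-port MUL/MEM
#2 head=3: ld i3 RAW r5
#3 head=4: beq;add i4&i5 pair
#4 head=6: ld;or i6&i7 pair
#5 head=8: and i8 tail

ISSUED = 6,7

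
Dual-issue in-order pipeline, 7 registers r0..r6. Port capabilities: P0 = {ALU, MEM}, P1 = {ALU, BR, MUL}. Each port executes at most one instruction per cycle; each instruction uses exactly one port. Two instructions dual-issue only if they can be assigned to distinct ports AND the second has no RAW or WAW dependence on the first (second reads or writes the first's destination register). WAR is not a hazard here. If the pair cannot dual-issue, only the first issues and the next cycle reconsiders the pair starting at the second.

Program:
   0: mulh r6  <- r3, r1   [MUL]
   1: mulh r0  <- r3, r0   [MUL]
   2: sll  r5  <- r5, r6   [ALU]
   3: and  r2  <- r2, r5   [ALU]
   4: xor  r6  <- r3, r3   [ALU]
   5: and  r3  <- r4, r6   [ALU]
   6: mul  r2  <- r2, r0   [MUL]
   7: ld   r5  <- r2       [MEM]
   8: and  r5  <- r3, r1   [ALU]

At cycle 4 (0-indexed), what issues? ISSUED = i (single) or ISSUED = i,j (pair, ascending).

ISSUED = 7

t=0 i0:mulh.MUL ; no-port MUL/MUL
t=1 i1+i2:mulh.MUL+sll.ALU ; pair
t=2 i3+i4:and.ALU+xor.ALU ; pair
t=3 i5+i6:and.ALU+mul.MUL ; pair
t=4 i7:ld.MEM ; WAW r5
t=5 i8:and.ALU ; tail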